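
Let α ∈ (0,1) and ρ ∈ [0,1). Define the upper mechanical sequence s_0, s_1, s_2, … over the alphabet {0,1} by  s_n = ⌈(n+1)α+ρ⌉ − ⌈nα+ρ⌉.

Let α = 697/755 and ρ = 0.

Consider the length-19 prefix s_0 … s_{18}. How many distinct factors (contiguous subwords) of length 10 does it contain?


t_n = ⌈(n·697)/755⌉ for n = 0 … 19:
  n=0…9: ⌈0/755⌉=0 ⌈697/755⌉=1 ⌈1394/755⌉=2 ⌈2091/755⌉=3 ⌈2788/755⌉=4 ⌈3485/755⌉=5 ⌈4182/755⌉=6 ⌈4879/755⌉=7 ⌈5576/755⌉=8 ⌈6273/755⌉=9
  n=10…19: ⌈6970/755⌉=10 ⌈7667/755⌉=11 ⌈8364/755⌉=12 ⌈9061/755⌉=13 ⌈9758/755⌉=13 ⌈10455/755⌉=14 ⌈11152/755⌉=15 ⌈11849/755⌉=16 ⌈12546/755⌉=17 ⌈13243/755⌉=18
s_n = t_(n+1) − t_n for n = 0 … 18 gives
prefix = 1111111111111011111
slide a length-10 window over [0..9] … [9..18] (10 windows); first occurrence of each distinct factor:
  [  0..  9] 1111111111
  [  4.. 13] 1111111110
  [  5.. 14] 1111111101
  [  6.. 15] 1111111011
  [  7.. 16] 1111110111
  [  8.. 17] 1111101111
  [  9.. 18] 1111011111
  (the other 3 windows repeat one of these)
distinct factors: {1111011111, 1111101111, 1111110111, 1111111011, 1111111101, 1111111110, 1111111111}
count = 7  (Sturmian bound for length 10 is 11)

7


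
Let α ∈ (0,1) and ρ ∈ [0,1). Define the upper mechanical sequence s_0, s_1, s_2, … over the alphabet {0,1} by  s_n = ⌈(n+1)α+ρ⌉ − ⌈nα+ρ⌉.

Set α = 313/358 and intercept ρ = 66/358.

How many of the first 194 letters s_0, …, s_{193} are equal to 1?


#1s = Σ_{n=0}^{193} s_n = Σ_{n=0}^{193} (⌈(n+1)α+ρ⌉ − ⌈nα+ρ⌉)
the sum telescopes: every ⌈nα+ρ⌉ with 0 < n < 194 appears once with + and once with −, leaving ⌈194α+ρ⌉ − ⌈0·α+ρ⌉
194α + ρ = (194·313 + 66) / 358 = 60788/358
ρ = 66/358
⌈60788/358⌉ = 170,  ⌈66/358⌉ = 1
#1s = 170 − 1 = 169

169


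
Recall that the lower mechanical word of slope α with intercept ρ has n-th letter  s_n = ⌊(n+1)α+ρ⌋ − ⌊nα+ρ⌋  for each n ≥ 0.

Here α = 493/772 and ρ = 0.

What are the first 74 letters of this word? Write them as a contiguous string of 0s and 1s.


n=0: ⌊(1·493)/772⌋ − ⌊(0·493)/772⌋ = ⌊493/772⌋ − ⌊0/772⌋ = 0 − 0 = 0
n=1: ⌊(2·493)/772⌋ − ⌊(1·493)/772⌋ = ⌊986/772⌋ − ⌊493/772⌋ = 1 − 0 = 1
n=2: ⌊(3·493)/772⌋ − ⌊(2·493)/772⌋ = ⌊1479/772⌋ − ⌊986/772⌋ = 1 − 1 = 0
n=3: ⌊(4·493)/772⌋ − ⌊(3·493)/772⌋ = ⌊1972/772⌋ − ⌊1479/772⌋ = 2 − 1 = 1
n=4: ⌊(5·493)/772⌋ − ⌊(4·493)/772⌋ = ⌊2465/772⌋ − ⌊1972/772⌋ = 3 − 2 = 1
n=5: ⌊(6·493)/772⌋ − ⌊(5·493)/772⌋ = ⌊2958/772⌋ − ⌊2465/772⌋ = 3 − 3 = 0
n=6: ⌊(7·493)/772⌋ − ⌊(6·493)/772⌋ = ⌊3451/772⌋ − ⌊2958/772⌋ = 4 − 3 = 1
n=7: ⌊(8·493)/772⌋ − ⌊(7·493)/772⌋ = ⌊3944/772⌋ − ⌊3451/772⌋ = 5 − 4 = 1
n=8: ⌊(9·493)/772⌋ − ⌊(8·493)/772⌋ = ⌊4437/772⌋ − ⌊3944/772⌋ = 5 − 5 = 0
n=9: ⌊(10·493)/772⌋ − ⌊(9·493)/772⌋ = ⌊4930/772⌋ − ⌊4437/772⌋ = 6 − 5 = 1
n=10: ⌊(11·493)/772⌋ − ⌊(10·493)/772⌋ = ⌊5423/772⌋ − ⌊4930/772⌋ = 7 − 6 = 1
n=11: ⌊(12·493)/772⌋ − ⌊(11·493)/772⌋ = ⌊5916/772⌋ − ⌊5423/772⌋ = 7 − 7 = 0
n=12: ⌊(13·493)/772⌋ − ⌊(12·493)/772⌋ = ⌊6409/772⌋ − ⌊5916/772⌋ = 8 − 7 = 1
n=13: ⌊(14·493)/772⌋ − ⌊(13·493)/772⌋ = ⌊6902/772⌋ − ⌊6409/772⌋ = 8 − 8 = 0
n=14: ⌊(15·493)/772⌋ − ⌊(14·493)/772⌋ = ⌊7395/772⌋ − ⌊6902/772⌋ = 9 − 8 = 1
n=15: ⌊(16·493)/772⌋ − ⌊(15·493)/772⌋ = ⌊7888/772⌋ − ⌊7395/772⌋ = 10 − 9 = 1
n=16: ⌊(17·493)/772⌋ − ⌊(16·493)/772⌋ = ⌊8381/772⌋ − ⌊7888/772⌋ = 10 − 10 = 0
n=17: ⌊(18·493)/772⌋ − ⌊(17·493)/772⌋ = ⌊8874/772⌋ − ⌊8381/772⌋ = 11 − 10 = 1
n=18: ⌊(19·493)/772⌋ − ⌊(18·493)/772⌋ = ⌊9367/772⌋ − ⌊8874/772⌋ = 12 − 11 = 1
n=19: ⌊(20·493)/772⌋ − ⌊(19·493)/772⌋ = ⌊9860/772⌋ − ⌊9367/772⌋ = 12 − 12 = 0
n=20: ⌊(21·493)/772⌋ − ⌊(20·493)/772⌋ = ⌊10353/772⌋ − ⌊9860/772⌋ = 13 − 12 = 1
n=21: ⌊(22·493)/772⌋ − ⌊(21·493)/772⌋ = ⌊10846/772⌋ − ⌊10353/772⌋ = 14 − 13 = 1
n=22: ⌊(23·493)/772⌋ − ⌊(22·493)/772⌋ = ⌊11339/772⌋ − ⌊10846/772⌋ = 14 − 14 = 0
n=23: ⌊(24·493)/772⌋ − ⌊(23·493)/772⌋ = ⌊11832/772⌋ − ⌊11339/772⌋ = 15 − 14 = 1
n=24: ⌊(25·493)/772⌋ − ⌊(24·493)/772⌋ = ⌊12325/772⌋ − ⌊11832/772⌋ = 15 − 15 = 0
n=25: ⌊(26·493)/772⌋ − ⌊(25·493)/772⌋ = ⌊12818/772⌋ − ⌊12325/772⌋ = 16 − 15 = 1
n=26: ⌊(27·493)/772⌋ − ⌊(26·493)/772⌋ = ⌊13311/772⌋ − ⌊12818/772⌋ = 17 − 16 = 1
n=27: ⌊(28·493)/772⌋ − ⌊(27·493)/772⌋ = ⌊13804/772⌋ − ⌊13311/772⌋ = 17 − 17 = 0
n=28: ⌊(29·493)/772⌋ − ⌊(28·493)/772⌋ = ⌊14297/772⌋ − ⌊13804/772⌋ = 18 − 17 = 1
n=29: ⌊(30·493)/772⌋ − ⌊(29·493)/772⌋ = ⌊14790/772⌋ − ⌊14297/772⌋ = 19 − 18 = 1
n=30: ⌊(31·493)/772⌋ − ⌊(30·493)/772⌋ = ⌊15283/772⌋ − ⌊14790/772⌋ = 19 − 19 = 0
n=31: ⌊(32·493)/772⌋ − ⌊(31·493)/772⌋ = ⌊15776/772⌋ − ⌊15283/772⌋ = 20 − 19 = 1
n=32: ⌊(33·493)/772⌋ − ⌊(32·493)/772⌋ = ⌊16269/772⌋ − ⌊15776/772⌋ = 21 − 20 = 1
n=33: ⌊(34·493)/772⌋ − ⌊(33·493)/772⌋ = ⌊16762/772⌋ − ⌊16269/772⌋ = 21 − 21 = 0
n=34: ⌊(35·493)/772⌋ − ⌊(34·493)/772⌋ = ⌊17255/772⌋ − ⌊16762/772⌋ = 22 − 21 = 1
n=35: ⌊(36·493)/772⌋ − ⌊(35·493)/772⌋ = ⌊17748/772⌋ − ⌊17255/772⌋ = 22 − 22 = 0
n=36: ⌊(37·493)/772⌋ − ⌊(36·493)/772⌋ = ⌊18241/772⌋ − ⌊17748/772⌋ = 23 − 22 = 1
n=37: ⌊(38·493)/772⌋ − ⌊(37·493)/772⌋ = ⌊18734/772⌋ − ⌊18241/772⌋ = 24 − 23 = 1
n=38: ⌊(39·493)/772⌋ − ⌊(38·493)/772⌋ = ⌊19227/772⌋ − ⌊18734/772⌋ = 24 − 24 = 0
n=39: ⌊(40·493)/772⌋ − ⌊(39·493)/772⌋ = ⌊19720/772⌋ − ⌊19227/772⌋ = 25 − 24 = 1
n=40: ⌊(41·493)/772⌋ − ⌊(40·493)/772⌋ = ⌊20213/772⌋ − ⌊19720/772⌋ = 26 − 25 = 1
n=41: ⌊(42·493)/772⌋ − ⌊(41·493)/772⌋ = ⌊20706/772⌋ − ⌊20213/772⌋ = 26 − 26 = 0
n=42: ⌊(43·493)/772⌋ − ⌊(42·493)/772⌋ = ⌊21199/772⌋ − ⌊20706/772⌋ = 27 − 26 = 1
n=43: ⌊(44·493)/772⌋ − ⌊(43·493)/772⌋ = ⌊21692/772⌋ − ⌊21199/772⌋ = 28 − 27 = 1
n=44: ⌊(45·493)/772⌋ − ⌊(44·493)/772⌋ = ⌊22185/772⌋ − ⌊21692/772⌋ = 28 − 28 = 0
n=45: ⌊(46·493)/772⌋ − ⌊(45·493)/772⌋ = ⌊22678/772⌋ − ⌊22185/772⌋ = 29 − 28 = 1
n=46: ⌊(47·493)/772⌋ − ⌊(46·493)/772⌋ = ⌊23171/772⌋ − ⌊22678/772⌋ = 30 − 29 = 1
n=47: ⌊(48·493)/772⌋ − ⌊(47·493)/772⌋ = ⌊23664/772⌋ − ⌊23171/772⌋ = 30 − 30 = 0
n=48: ⌊(49·493)/772⌋ − ⌊(48·493)/772⌋ = ⌊24157/772⌋ − ⌊23664/772⌋ = 31 − 30 = 1
n=49: ⌊(50·493)/772⌋ − ⌊(49·493)/772⌋ = ⌊24650/772⌋ − ⌊24157/772⌋ = 31 − 31 = 0
n=50: ⌊(51·493)/772⌋ − ⌊(50·493)/772⌋ = ⌊25143/772⌋ − ⌊24650/772⌋ = 32 − 31 = 1
n=51: ⌊(52·493)/772⌋ − ⌊(51·493)/772⌋ = ⌊25636/772⌋ − ⌊25143/772⌋ = 33 − 32 = 1
n=52: ⌊(53·493)/772⌋ − ⌊(52·493)/772⌋ = ⌊26129/772⌋ − ⌊25636/772⌋ = 33 − 33 = 0
n=53: ⌊(54·493)/772⌋ − ⌊(53·493)/772⌋ = ⌊26622/772⌋ − ⌊26129/772⌋ = 34 − 33 = 1
n=54: ⌊(55·493)/772⌋ − ⌊(54·493)/772⌋ = ⌊27115/772⌋ − ⌊26622/772⌋ = 35 − 34 = 1
n=55: ⌊(56·493)/772⌋ − ⌊(55·493)/772⌋ = ⌊27608/772⌋ − ⌊27115/772⌋ = 35 − 35 = 0
n=56: ⌊(57·493)/772⌋ − ⌊(56·493)/772⌋ = ⌊28101/772⌋ − ⌊27608/772⌋ = 36 − 35 = 1
n=57: ⌊(58·493)/772⌋ − ⌊(57·493)/772⌋ = ⌊28594/772⌋ − ⌊28101/772⌋ = 37 − 36 = 1
n=58: ⌊(59·493)/772⌋ − ⌊(58·493)/772⌋ = ⌊29087/772⌋ − ⌊28594/772⌋ = 37 − 37 = 0
n=59: ⌊(60·493)/772⌋ − ⌊(59·493)/772⌋ = ⌊29580/772⌋ − ⌊29087/772⌋ = 38 − 37 = 1
n=60: ⌊(61·493)/772⌋ − ⌊(60·493)/772⌋ = ⌊30073/772⌋ − ⌊29580/772⌋ = 38 − 38 = 0
n=61: ⌊(62·493)/772⌋ − ⌊(61·493)/772⌋ = ⌊30566/772⌋ − ⌊30073/772⌋ = 39 − 38 = 1
n=62: ⌊(63·493)/772⌋ − ⌊(62·493)/772⌋ = ⌊31059/772⌋ − ⌊30566/772⌋ = 40 − 39 = 1
n=63: ⌊(64·493)/772⌋ − ⌊(63·493)/772⌋ = ⌊31552/772⌋ − ⌊31059/772⌋ = 40 − 40 = 0
n=64: ⌊(65·493)/772⌋ − ⌊(64·493)/772⌋ = ⌊32045/772⌋ − ⌊31552/772⌋ = 41 − 40 = 1
n=65: ⌊(66·493)/772⌋ − ⌊(65·493)/772⌋ = ⌊32538/772⌋ − ⌊32045/772⌋ = 42 − 41 = 1
n=66: ⌊(67·493)/772⌋ − ⌊(66·493)/772⌋ = ⌊33031/772⌋ − ⌊32538/772⌋ = 42 − 42 = 0
n=67: ⌊(68·493)/772⌋ − ⌊(67·493)/772⌋ = ⌊33524/772⌋ − ⌊33031/772⌋ = 43 − 42 = 1
n=68: ⌊(69·493)/772⌋ − ⌊(68·493)/772⌋ = ⌊34017/772⌋ − ⌊33524/772⌋ = 44 − 43 = 1
n=69: ⌊(70·493)/772⌋ − ⌊(69·493)/772⌋ = ⌊34510/772⌋ − ⌊34017/772⌋ = 44 − 44 = 0
n=70: ⌊(71·493)/772⌋ − ⌊(70·493)/772⌋ = ⌊35003/772⌋ − ⌊34510/772⌋ = 45 − 44 = 1
n=71: ⌊(72·493)/772⌋ − ⌊(71·493)/772⌋ = ⌊35496/772⌋ − ⌊35003/772⌋ = 45 − 45 = 0
n=72: ⌊(73·493)/772⌋ − ⌊(72·493)/772⌋ = ⌊35989/772⌋ − ⌊35496/772⌋ = 46 − 45 = 1
n=73: ⌊(74·493)/772⌋ − ⌊(73·493)/772⌋ = ⌊36482/772⌋ − ⌊35989/772⌋ = 47 − 46 = 1

01011011011010110110110101101101101011011011011010110110110101101101101011


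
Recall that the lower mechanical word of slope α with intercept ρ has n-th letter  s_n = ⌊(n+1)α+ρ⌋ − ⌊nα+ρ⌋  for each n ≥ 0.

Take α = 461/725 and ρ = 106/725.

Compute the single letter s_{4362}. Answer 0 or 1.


1

(n+1)α + ρ = (4363·461 + 106) / 725 = 2011449/725
nα + ρ     = (4362·461 + 106) / 725 = 2010988/725
⌊2011449/725⌋ = 2774,  ⌊2010988/725⌋ = 2773
s_{4362} = 2774 − 2773 = 1


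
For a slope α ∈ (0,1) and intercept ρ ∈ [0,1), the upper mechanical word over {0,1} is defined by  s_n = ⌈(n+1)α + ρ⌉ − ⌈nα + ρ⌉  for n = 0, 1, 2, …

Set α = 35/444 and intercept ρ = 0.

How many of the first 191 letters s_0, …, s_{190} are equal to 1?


16

#1s = Σ_{n=0}^{190} s_n = Σ_{n=0}^{190} (⌈(n+1)α+ρ⌉ − ⌈nα+ρ⌉)
the sum telescopes: every ⌈nα+ρ⌉ with 0 < n < 191 appears once with + and once with −, leaving ⌈191α+ρ⌉ − ⌈0·α+ρ⌉
191α + ρ = (191·35) / 444 = 6685/444
ρ = 0/444
⌈6685/444⌉ = 16,  ⌈0/444⌉ = 0
#1s = 16 − 0 = 16


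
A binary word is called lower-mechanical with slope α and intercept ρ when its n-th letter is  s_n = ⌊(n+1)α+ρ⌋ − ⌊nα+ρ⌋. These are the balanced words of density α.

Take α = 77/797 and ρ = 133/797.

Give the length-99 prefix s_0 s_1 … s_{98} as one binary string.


n=0: ⌊(1·77+133)/797⌋ − ⌊(0·77+133)/797⌋ = ⌊210/797⌋ − ⌊133/797⌋ = 0 − 0 = 0
n=1: ⌊(2·77+133)/797⌋ − ⌊(1·77+133)/797⌋ = ⌊287/797⌋ − ⌊210/797⌋ = 0 − 0 = 0
n=2: ⌊(3·77+133)/797⌋ − ⌊(2·77+133)/797⌋ = ⌊364/797⌋ − ⌊287/797⌋ = 0 − 0 = 0
n=3: ⌊(4·77+133)/797⌋ − ⌊(3·77+133)/797⌋ = ⌊441/797⌋ − ⌊364/797⌋ = 0 − 0 = 0
n=4: ⌊(5·77+133)/797⌋ − ⌊(4·77+133)/797⌋ = ⌊518/797⌋ − ⌊441/797⌋ = 0 − 0 = 0
n=5: ⌊(6·77+133)/797⌋ − ⌊(5·77+133)/797⌋ = ⌊595/797⌋ − ⌊518/797⌋ = 0 − 0 = 0
n=6: ⌊(7·77+133)/797⌋ − ⌊(6·77+133)/797⌋ = ⌊672/797⌋ − ⌊595/797⌋ = 0 − 0 = 0
n=7: ⌊(8·77+133)/797⌋ − ⌊(7·77+133)/797⌋ = ⌊749/797⌋ − ⌊672/797⌋ = 0 − 0 = 0
n=8: ⌊(9·77+133)/797⌋ − ⌊(8·77+133)/797⌋ = ⌊826/797⌋ − ⌊749/797⌋ = 1 − 0 = 1
n=9: ⌊(10·77+133)/797⌋ − ⌊(9·77+133)/797⌋ = ⌊903/797⌋ − ⌊826/797⌋ = 1 − 1 = 0
n=10: ⌊(11·77+133)/797⌋ − ⌊(10·77+133)/797⌋ = ⌊980/797⌋ − ⌊903/797⌋ = 1 − 1 = 0
n=11: ⌊(12·77+133)/797⌋ − ⌊(11·77+133)/797⌋ = ⌊1057/797⌋ − ⌊980/797⌋ = 1 − 1 = 0
n=12: ⌊(13·77+133)/797⌋ − ⌊(12·77+133)/797⌋ = ⌊1134/797⌋ − ⌊1057/797⌋ = 1 − 1 = 0
n=13: ⌊(14·77+133)/797⌋ − ⌊(13·77+133)/797⌋ = ⌊1211/797⌋ − ⌊1134/797⌋ = 1 − 1 = 0
n=14: ⌊(15·77+133)/797⌋ − ⌊(14·77+133)/797⌋ = ⌊1288/797⌋ − ⌊1211/797⌋ = 1 − 1 = 0
n=15: ⌊(16·77+133)/797⌋ − ⌊(15·77+133)/797⌋ = ⌊1365/797⌋ − ⌊1288/797⌋ = 1 − 1 = 0
n=16: ⌊(17·77+133)/797⌋ − ⌊(16·77+133)/797⌋ = ⌊1442/797⌋ − ⌊1365/797⌋ = 1 − 1 = 0
n=17: ⌊(18·77+133)/797⌋ − ⌊(17·77+133)/797⌋ = ⌊1519/797⌋ − ⌊1442/797⌋ = 1 − 1 = 0
n=18: ⌊(19·77+133)/797⌋ − ⌊(18·77+133)/797⌋ = ⌊1596/797⌋ − ⌊1519/797⌋ = 2 − 1 = 1
n=19: ⌊(20·77+133)/797⌋ − ⌊(19·77+133)/797⌋ = ⌊1673/797⌋ − ⌊1596/797⌋ = 2 − 2 = 0
n=20: ⌊(21·77+133)/797⌋ − ⌊(20·77+133)/797⌋ = ⌊1750/797⌋ − ⌊1673/797⌋ = 2 − 2 = 0
n=21: ⌊(22·77+133)/797⌋ − ⌊(21·77+133)/797⌋ = ⌊1827/797⌋ − ⌊1750/797⌋ = 2 − 2 = 0
n=22: ⌊(23·77+133)/797⌋ − ⌊(22·77+133)/797⌋ = ⌊1904/797⌋ − ⌊1827/797⌋ = 2 − 2 = 0
n=23: ⌊(24·77+133)/797⌋ − ⌊(23·77+133)/797⌋ = ⌊1981/797⌋ − ⌊1904/797⌋ = 2 − 2 = 0
n=24: ⌊(25·77+133)/797⌋ − ⌊(24·77+133)/797⌋ = ⌊2058/797⌋ − ⌊1981/797⌋ = 2 − 2 = 0
n=25: ⌊(26·77+133)/797⌋ − ⌊(25·77+133)/797⌋ = ⌊2135/797⌋ − ⌊2058/797⌋ = 2 − 2 = 0
n=26: ⌊(27·77+133)/797⌋ − ⌊(26·77+133)/797⌋ = ⌊2212/797⌋ − ⌊2135/797⌋ = 2 − 2 = 0
n=27: ⌊(28·77+133)/797⌋ − ⌊(27·77+133)/797⌋ = ⌊2289/797⌋ − ⌊2212/797⌋ = 2 − 2 = 0
n=28: ⌊(29·77+133)/797⌋ − ⌊(28·77+133)/797⌋ = ⌊2366/797⌋ − ⌊2289/797⌋ = 2 − 2 = 0
n=29: ⌊(30·77+133)/797⌋ − ⌊(29·77+133)/797⌋ = ⌊2443/797⌋ − ⌊2366/797⌋ = 3 − 2 = 1
n=30: ⌊(31·77+133)/797⌋ − ⌊(30·77+133)/797⌋ = ⌊2520/797⌋ − ⌊2443/797⌋ = 3 − 3 = 0
n=31: ⌊(32·77+133)/797⌋ − ⌊(31·77+133)/797⌋ = ⌊2597/797⌋ − ⌊2520/797⌋ = 3 − 3 = 0
n=32: ⌊(33·77+133)/797⌋ − ⌊(32·77+133)/797⌋ = ⌊2674/797⌋ − ⌊2597/797⌋ = 3 − 3 = 0
n=33: ⌊(34·77+133)/797⌋ − ⌊(33·77+133)/797⌋ = ⌊2751/797⌋ − ⌊2674/797⌋ = 3 − 3 = 0
n=34: ⌊(35·77+133)/797⌋ − ⌊(34·77+133)/797⌋ = ⌊2828/797⌋ − ⌊2751/797⌋ = 3 − 3 = 0
n=35: ⌊(36·77+133)/797⌋ − ⌊(35·77+133)/797⌋ = ⌊2905/797⌋ − ⌊2828/797⌋ = 3 − 3 = 0
n=36: ⌊(37·77+133)/797⌋ − ⌊(36·77+133)/797⌋ = ⌊2982/797⌋ − ⌊2905/797⌋ = 3 − 3 = 0
n=37: ⌊(38·77+133)/797⌋ − ⌊(37·77+133)/797⌋ = ⌊3059/797⌋ − ⌊2982/797⌋ = 3 − 3 = 0
n=38: ⌊(39·77+133)/797⌋ − ⌊(38·77+133)/797⌋ = ⌊3136/797⌋ − ⌊3059/797⌋ = 3 − 3 = 0
n=39: ⌊(40·77+133)/797⌋ − ⌊(39·77+133)/797⌋ = ⌊3213/797⌋ − ⌊3136/797⌋ = 4 − 3 = 1
n=40: ⌊(41·77+133)/797⌋ − ⌊(40·77+133)/797⌋ = ⌊3290/797⌋ − ⌊3213/797⌋ = 4 − 4 = 0
n=41: ⌊(42·77+133)/797⌋ − ⌊(41·77+133)/797⌋ = ⌊3367/797⌋ − ⌊3290/797⌋ = 4 − 4 = 0
n=42: ⌊(43·77+133)/797⌋ − ⌊(42·77+133)/797⌋ = ⌊3444/797⌋ − ⌊3367/797⌋ = 4 − 4 = 0
n=43: ⌊(44·77+133)/797⌋ − ⌊(43·77+133)/797⌋ = ⌊3521/797⌋ − ⌊3444/797⌋ = 4 − 4 = 0
n=44: ⌊(45·77+133)/797⌋ − ⌊(44·77+133)/797⌋ = ⌊3598/797⌋ − ⌊3521/797⌋ = 4 − 4 = 0
n=45: ⌊(46·77+133)/797⌋ − ⌊(45·77+133)/797⌋ = ⌊3675/797⌋ − ⌊3598/797⌋ = 4 − 4 = 0
n=46: ⌊(47·77+133)/797⌋ − ⌊(46·77+133)/797⌋ = ⌊3752/797⌋ − ⌊3675/797⌋ = 4 − 4 = 0
n=47: ⌊(48·77+133)/797⌋ − ⌊(47·77+133)/797⌋ = ⌊3829/797⌋ − ⌊3752/797⌋ = 4 − 4 = 0
n=48: ⌊(49·77+133)/797⌋ − ⌊(48·77+133)/797⌋ = ⌊3906/797⌋ − ⌊3829/797⌋ = 4 − 4 = 0
n=49: ⌊(50·77+133)/797⌋ − ⌊(49·77+133)/797⌋ = ⌊3983/797⌋ − ⌊3906/797⌋ = 4 − 4 = 0
n=50: ⌊(51·77+133)/797⌋ − ⌊(50·77+133)/797⌋ = ⌊4060/797⌋ − ⌊3983/797⌋ = 5 − 4 = 1
n=51: ⌊(52·77+133)/797⌋ − ⌊(51·77+133)/797⌋ = ⌊4137/797⌋ − ⌊4060/797⌋ = 5 − 5 = 0
n=52: ⌊(53·77+133)/797⌋ − ⌊(52·77+133)/797⌋ = ⌊4214/797⌋ − ⌊4137/797⌋ = 5 − 5 = 0
n=53: ⌊(54·77+133)/797⌋ − ⌊(53·77+133)/797⌋ = ⌊4291/797⌋ − ⌊4214/797⌋ = 5 − 5 = 0
n=54: ⌊(55·77+133)/797⌋ − ⌊(54·77+133)/797⌋ = ⌊4368/797⌋ − ⌊4291/797⌋ = 5 − 5 = 0
n=55: ⌊(56·77+133)/797⌋ − ⌊(55·77+133)/797⌋ = ⌊4445/797⌋ − ⌊4368/797⌋ = 5 − 5 = 0
n=56: ⌊(57·77+133)/797⌋ − ⌊(56·77+133)/797⌋ = ⌊4522/797⌋ − ⌊4445/797⌋ = 5 − 5 = 0
n=57: ⌊(58·77+133)/797⌋ − ⌊(57·77+133)/797⌋ = ⌊4599/797⌋ − ⌊4522/797⌋ = 5 − 5 = 0
n=58: ⌊(59·77+133)/797⌋ − ⌊(58·77+133)/797⌋ = ⌊4676/797⌋ − ⌊4599/797⌋ = 5 − 5 = 0
n=59: ⌊(60·77+133)/797⌋ − ⌊(59·77+133)/797⌋ = ⌊4753/797⌋ − ⌊4676/797⌋ = 5 − 5 = 0
n=60: ⌊(61·77+133)/797⌋ − ⌊(60·77+133)/797⌋ = ⌊4830/797⌋ − ⌊4753/797⌋ = 6 − 5 = 1
n=61: ⌊(62·77+133)/797⌋ − ⌊(61·77+133)/797⌋ = ⌊4907/797⌋ − ⌊4830/797⌋ = 6 − 6 = 0
n=62: ⌊(63·77+133)/797⌋ − ⌊(62·77+133)/797⌋ = ⌊4984/797⌋ − ⌊4907/797⌋ = 6 − 6 = 0
n=63: ⌊(64·77+133)/797⌋ − ⌊(63·77+133)/797⌋ = ⌊5061/797⌋ − ⌊4984/797⌋ = 6 − 6 = 0
n=64: ⌊(65·77+133)/797⌋ − ⌊(64·77+133)/797⌋ = ⌊5138/797⌋ − ⌊5061/797⌋ = 6 − 6 = 0
n=65: ⌊(66·77+133)/797⌋ − ⌊(65·77+133)/797⌋ = ⌊5215/797⌋ − ⌊5138/797⌋ = 6 − 6 = 0
n=66: ⌊(67·77+133)/797⌋ − ⌊(66·77+133)/797⌋ = ⌊5292/797⌋ − ⌊5215/797⌋ = 6 − 6 = 0
n=67: ⌊(68·77+133)/797⌋ − ⌊(67·77+133)/797⌋ = ⌊5369/797⌋ − ⌊5292/797⌋ = 6 − 6 = 0
n=68: ⌊(69·77+133)/797⌋ − ⌊(68·77+133)/797⌋ = ⌊5446/797⌋ − ⌊5369/797⌋ = 6 − 6 = 0
n=69: ⌊(70·77+133)/797⌋ − ⌊(69·77+133)/797⌋ = ⌊5523/797⌋ − ⌊5446/797⌋ = 6 − 6 = 0
n=70: ⌊(71·77+133)/797⌋ − ⌊(70·77+133)/797⌋ = ⌊5600/797⌋ − ⌊5523/797⌋ = 7 − 6 = 1
n=71: ⌊(72·77+133)/797⌋ − ⌊(71·77+133)/797⌋ = ⌊5677/797⌋ − ⌊5600/797⌋ = 7 − 7 = 0
n=72: ⌊(73·77+133)/797⌋ − ⌊(72·77+133)/797⌋ = ⌊5754/797⌋ − ⌊5677/797⌋ = 7 − 7 = 0
n=73: ⌊(74·77+133)/797⌋ − ⌊(73·77+133)/797⌋ = ⌊5831/797⌋ − ⌊5754/797⌋ = 7 − 7 = 0
n=74: ⌊(75·77+133)/797⌋ − ⌊(74·77+133)/797⌋ = ⌊5908/797⌋ − ⌊5831/797⌋ = 7 − 7 = 0
n=75: ⌊(76·77+133)/797⌋ − ⌊(75·77+133)/797⌋ = ⌊5985/797⌋ − ⌊5908/797⌋ = 7 − 7 = 0
n=76: ⌊(77·77+133)/797⌋ − ⌊(76·77+133)/797⌋ = ⌊6062/797⌋ − ⌊5985/797⌋ = 7 − 7 = 0
n=77: ⌊(78·77+133)/797⌋ − ⌊(77·77+133)/797⌋ = ⌊6139/797⌋ − ⌊6062/797⌋ = 7 − 7 = 0
n=78: ⌊(79·77+133)/797⌋ − ⌊(78·77+133)/797⌋ = ⌊6216/797⌋ − ⌊6139/797⌋ = 7 − 7 = 0
n=79: ⌊(80·77+133)/797⌋ − ⌊(79·77+133)/797⌋ = ⌊6293/797⌋ − ⌊6216/797⌋ = 7 − 7 = 0
n=80: ⌊(81·77+133)/797⌋ − ⌊(80·77+133)/797⌋ = ⌊6370/797⌋ − ⌊6293/797⌋ = 7 − 7 = 0
n=81: ⌊(82·77+133)/797⌋ − ⌊(81·77+133)/797⌋ = ⌊6447/797⌋ − ⌊6370/797⌋ = 8 − 7 = 1
n=82: ⌊(83·77+133)/797⌋ − ⌊(82·77+133)/797⌋ = ⌊6524/797⌋ − ⌊6447/797⌋ = 8 − 8 = 0
n=83: ⌊(84·77+133)/797⌋ − ⌊(83·77+133)/797⌋ = ⌊6601/797⌋ − ⌊6524/797⌋ = 8 − 8 = 0
n=84: ⌊(85·77+133)/797⌋ − ⌊(84·77+133)/797⌋ = ⌊6678/797⌋ − ⌊6601/797⌋ = 8 − 8 = 0
n=85: ⌊(86·77+133)/797⌋ − ⌊(85·77+133)/797⌋ = ⌊6755/797⌋ − ⌊6678/797⌋ = 8 − 8 = 0
n=86: ⌊(87·77+133)/797⌋ − ⌊(86·77+133)/797⌋ = ⌊6832/797⌋ − ⌊6755/797⌋ = 8 − 8 = 0
n=87: ⌊(88·77+133)/797⌋ − ⌊(87·77+133)/797⌋ = ⌊6909/797⌋ − ⌊6832/797⌋ = 8 − 8 = 0
n=88: ⌊(89·77+133)/797⌋ − ⌊(88·77+133)/797⌋ = ⌊6986/797⌋ − ⌊6909/797⌋ = 8 − 8 = 0
n=89: ⌊(90·77+133)/797⌋ − ⌊(89·77+133)/797⌋ = ⌊7063/797⌋ − ⌊6986/797⌋ = 8 − 8 = 0
n=90: ⌊(91·77+133)/797⌋ − ⌊(90·77+133)/797⌋ = ⌊7140/797⌋ − ⌊7063/797⌋ = 8 − 8 = 0
n=91: ⌊(92·77+133)/797⌋ − ⌊(91·77+133)/797⌋ = ⌊7217/797⌋ − ⌊7140/797⌋ = 9 − 8 = 1
n=92: ⌊(93·77+133)/797⌋ − ⌊(92·77+133)/797⌋ = ⌊7294/797⌋ − ⌊7217/797⌋ = 9 − 9 = 0
n=93: ⌊(94·77+133)/797⌋ − ⌊(93·77+133)/797⌋ = ⌊7371/797⌋ − ⌊7294/797⌋ = 9 − 9 = 0
n=94: ⌊(95·77+133)/797⌋ − ⌊(94·77+133)/797⌋ = ⌊7448/797⌋ − ⌊7371/797⌋ = 9 − 9 = 0
n=95: ⌊(96·77+133)/797⌋ − ⌊(95·77+133)/797⌋ = ⌊7525/797⌋ − ⌊7448/797⌋ = 9 − 9 = 0
n=96: ⌊(97·77+133)/797⌋ − ⌊(96·77+133)/797⌋ = ⌊7602/797⌋ − ⌊7525/797⌋ = 9 − 9 = 0
n=97: ⌊(98·77+133)/797⌋ − ⌊(97·77+133)/797⌋ = ⌊7679/797⌋ − ⌊7602/797⌋ = 9 − 9 = 0
n=98: ⌊(99·77+133)/797⌋ − ⌊(98·77+133)/797⌋ = ⌊7756/797⌋ − ⌊7679/797⌋ = 9 − 9 = 0

000000001000000000100000000001000000000100000000001000000000100000000010000000000100000000010000000


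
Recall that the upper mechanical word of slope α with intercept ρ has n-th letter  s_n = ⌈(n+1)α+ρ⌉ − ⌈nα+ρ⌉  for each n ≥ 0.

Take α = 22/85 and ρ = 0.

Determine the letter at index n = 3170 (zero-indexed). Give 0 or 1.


0

(n+1)α + ρ = (3171·22) / 85 = 69762/85
nα + ρ     = (3170·22) / 85 = 69740/85
⌈69762/85⌉ = 821,  ⌈69740/85⌉ = 821
s_{3170} = 821 − 821 = 0


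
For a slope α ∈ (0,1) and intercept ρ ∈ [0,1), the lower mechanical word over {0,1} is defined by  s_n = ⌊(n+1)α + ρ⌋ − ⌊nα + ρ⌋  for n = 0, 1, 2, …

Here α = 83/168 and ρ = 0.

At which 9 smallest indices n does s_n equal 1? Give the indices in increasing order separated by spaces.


n=0: ⌊83/168⌋−⌊0/168⌋ = 0−0 = 0
n=1: ⌊166/168⌋−⌊83/168⌋ = 0−0 = 0
n=2: ⌊249/168⌋−⌊166/168⌋ = 1−0 = 1  ← one
n=3: ⌊332/168⌋−⌊249/168⌋ = 1−1 = 0
n=4: ⌊415/168⌋−⌊332/168⌋ = 2−1 = 1  ← one
n=5: ⌊498/168⌋−⌊415/168⌋ = 2−2 = 0
n=6: ⌊581/168⌋−⌊498/168⌋ = 3−2 = 1  ← one
n=7: ⌊664/168⌋−⌊581/168⌋ = 3−3 = 0
n=8: ⌊747/168⌋−⌊664/168⌋ = 4−3 = 1  ← one
n=9: ⌊830/168⌋−⌊747/168⌋ = 4−4 = 0
n=10: ⌊913/168⌋−⌊830/168⌋ = 5−4 = 1  ← one
n=11: ⌊996/168⌋−⌊913/168⌋ = 5−5 = 0
n=12: ⌊1079/168⌋−⌊996/168⌋ = 6−5 = 1  ← one
n=13: ⌊1162/168⌋−⌊1079/168⌋ = 6−6 = 0
n=14: ⌊1245/168⌋−⌊1162/168⌋ = 7−6 = 1  ← one
n=15: ⌊1328/168⌋−⌊1245/168⌋ = 7−7 = 0
n=16: ⌊1411/168⌋−⌊1328/168⌋ = 8−7 = 1  ← one
n=17: ⌊1494/168⌋−⌊1411/168⌋ = 8−8 = 0
n=18: ⌊1577/168⌋−⌊1494/168⌋ = 9−8 = 1  ← one
positions of the first 9 ones: 2 4 6 8 10 12 14 16 18

2 4 6 8 10 12 14 16 18


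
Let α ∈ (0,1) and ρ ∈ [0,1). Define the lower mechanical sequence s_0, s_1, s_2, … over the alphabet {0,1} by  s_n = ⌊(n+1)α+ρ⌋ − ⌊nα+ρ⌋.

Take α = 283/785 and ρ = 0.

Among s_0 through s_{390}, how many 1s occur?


140

#1s = Σ_{n=0}^{390} s_n = Σ_{n=0}^{390} (⌊(n+1)α+ρ⌋ − ⌊nα+ρ⌋)
the sum telescopes: every ⌊nα+ρ⌋ with 0 < n < 391 appears once with + and once with −, leaving ⌊391α+ρ⌋ − ⌊0·α+ρ⌋
391α + ρ = (391·283) / 785 = 110653/785
ρ = 0/785
⌊110653/785⌋ = 140,  ⌊0/785⌋ = 0
#1s = 140 − 0 = 140


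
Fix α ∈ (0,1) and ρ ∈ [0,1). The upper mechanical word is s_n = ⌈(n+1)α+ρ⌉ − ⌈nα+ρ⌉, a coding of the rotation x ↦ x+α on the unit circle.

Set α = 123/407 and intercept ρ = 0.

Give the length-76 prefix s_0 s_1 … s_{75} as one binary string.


n=0: ⌈(1·123)/407⌉ − ⌈(0·123)/407⌉ = ⌈123/407⌉ − ⌈0/407⌉ = 1 − 0 = 1
n=1: ⌈(2·123)/407⌉ − ⌈(1·123)/407⌉ = ⌈246/407⌉ − ⌈123/407⌉ = 1 − 1 = 0
n=2: ⌈(3·123)/407⌉ − ⌈(2·123)/407⌉ = ⌈369/407⌉ − ⌈246/407⌉ = 1 − 1 = 0
n=3: ⌈(4·123)/407⌉ − ⌈(3·123)/407⌉ = ⌈492/407⌉ − ⌈369/407⌉ = 2 − 1 = 1
n=4: ⌈(5·123)/407⌉ − ⌈(4·123)/407⌉ = ⌈615/407⌉ − ⌈492/407⌉ = 2 − 2 = 0
n=5: ⌈(6·123)/407⌉ − ⌈(5·123)/407⌉ = ⌈738/407⌉ − ⌈615/407⌉ = 2 − 2 = 0
n=6: ⌈(7·123)/407⌉ − ⌈(6·123)/407⌉ = ⌈861/407⌉ − ⌈738/407⌉ = 3 − 2 = 1
n=7: ⌈(8·123)/407⌉ − ⌈(7·123)/407⌉ = ⌈984/407⌉ − ⌈861/407⌉ = 3 − 3 = 0
n=8: ⌈(9·123)/407⌉ − ⌈(8·123)/407⌉ = ⌈1107/407⌉ − ⌈984/407⌉ = 3 − 3 = 0
n=9: ⌈(10·123)/407⌉ − ⌈(9·123)/407⌉ = ⌈1230/407⌉ − ⌈1107/407⌉ = 4 − 3 = 1
n=10: ⌈(11·123)/407⌉ − ⌈(10·123)/407⌉ = ⌈1353/407⌉ − ⌈1230/407⌉ = 4 − 4 = 0
n=11: ⌈(12·123)/407⌉ − ⌈(11·123)/407⌉ = ⌈1476/407⌉ − ⌈1353/407⌉ = 4 − 4 = 0
n=12: ⌈(13·123)/407⌉ − ⌈(12·123)/407⌉ = ⌈1599/407⌉ − ⌈1476/407⌉ = 4 − 4 = 0
n=13: ⌈(14·123)/407⌉ − ⌈(13·123)/407⌉ = ⌈1722/407⌉ − ⌈1599/407⌉ = 5 − 4 = 1
n=14: ⌈(15·123)/407⌉ − ⌈(14·123)/407⌉ = ⌈1845/407⌉ − ⌈1722/407⌉ = 5 − 5 = 0
n=15: ⌈(16·123)/407⌉ − ⌈(15·123)/407⌉ = ⌈1968/407⌉ − ⌈1845/407⌉ = 5 − 5 = 0
n=16: ⌈(17·123)/407⌉ − ⌈(16·123)/407⌉ = ⌈2091/407⌉ − ⌈1968/407⌉ = 6 − 5 = 1
n=17: ⌈(18·123)/407⌉ − ⌈(17·123)/407⌉ = ⌈2214/407⌉ − ⌈2091/407⌉ = 6 − 6 = 0
n=18: ⌈(19·123)/407⌉ − ⌈(18·123)/407⌉ = ⌈2337/407⌉ − ⌈2214/407⌉ = 6 − 6 = 0
n=19: ⌈(20·123)/407⌉ − ⌈(19·123)/407⌉ = ⌈2460/407⌉ − ⌈2337/407⌉ = 7 − 6 = 1
n=20: ⌈(21·123)/407⌉ − ⌈(20·123)/407⌉ = ⌈2583/407⌉ − ⌈2460/407⌉ = 7 − 7 = 0
n=21: ⌈(22·123)/407⌉ − ⌈(21·123)/407⌉ = ⌈2706/407⌉ − ⌈2583/407⌉ = 7 − 7 = 0
n=22: ⌈(23·123)/407⌉ − ⌈(22·123)/407⌉ = ⌈2829/407⌉ − ⌈2706/407⌉ = 7 − 7 = 0
n=23: ⌈(24·123)/407⌉ − ⌈(23·123)/407⌉ = ⌈2952/407⌉ − ⌈2829/407⌉ = 8 − 7 = 1
n=24: ⌈(25·123)/407⌉ − ⌈(24·123)/407⌉ = ⌈3075/407⌉ − ⌈2952/407⌉ = 8 − 8 = 0
n=25: ⌈(26·123)/407⌉ − ⌈(25·123)/407⌉ = ⌈3198/407⌉ − ⌈3075/407⌉ = 8 − 8 = 0
n=26: ⌈(27·123)/407⌉ − ⌈(26·123)/407⌉ = ⌈3321/407⌉ − ⌈3198/407⌉ = 9 − 8 = 1
n=27: ⌈(28·123)/407⌉ − ⌈(27·123)/407⌉ = ⌈3444/407⌉ − ⌈3321/407⌉ = 9 − 9 = 0
n=28: ⌈(29·123)/407⌉ − ⌈(28·123)/407⌉ = ⌈3567/407⌉ − ⌈3444/407⌉ = 9 − 9 = 0
n=29: ⌈(30·123)/407⌉ − ⌈(29·123)/407⌉ = ⌈3690/407⌉ − ⌈3567/407⌉ = 10 − 9 = 1
n=30: ⌈(31·123)/407⌉ − ⌈(30·123)/407⌉ = ⌈3813/407⌉ − ⌈3690/407⌉ = 10 − 10 = 0
n=31: ⌈(32·123)/407⌉ − ⌈(31·123)/407⌉ = ⌈3936/407⌉ − ⌈3813/407⌉ = 10 − 10 = 0
n=32: ⌈(33·123)/407⌉ − ⌈(32·123)/407⌉ = ⌈4059/407⌉ − ⌈3936/407⌉ = 10 − 10 = 0
n=33: ⌈(34·123)/407⌉ − ⌈(33·123)/407⌉ = ⌈4182/407⌉ − ⌈4059/407⌉ = 11 − 10 = 1
n=34: ⌈(35·123)/407⌉ − ⌈(34·123)/407⌉ = ⌈4305/407⌉ − ⌈4182/407⌉ = 11 − 11 = 0
n=35: ⌈(36·123)/407⌉ − ⌈(35·123)/407⌉ = ⌈4428/407⌉ − ⌈4305/407⌉ = 11 − 11 = 0
n=36: ⌈(37·123)/407⌉ − ⌈(36·123)/407⌉ = ⌈4551/407⌉ − ⌈4428/407⌉ = 12 − 11 = 1
n=37: ⌈(38·123)/407⌉ − ⌈(37·123)/407⌉ = ⌈4674/407⌉ − ⌈4551/407⌉ = 12 − 12 = 0
n=38: ⌈(39·123)/407⌉ − ⌈(38·123)/407⌉ = ⌈4797/407⌉ − ⌈4674/407⌉ = 12 − 12 = 0
n=39: ⌈(40·123)/407⌉ − ⌈(39·123)/407⌉ = ⌈4920/407⌉ − ⌈4797/407⌉ = 13 − 12 = 1
n=40: ⌈(41·123)/407⌉ − ⌈(40·123)/407⌉ = ⌈5043/407⌉ − ⌈4920/407⌉ = 13 − 13 = 0
n=41: ⌈(42·123)/407⌉ − ⌈(41·123)/407⌉ = ⌈5166/407⌉ − ⌈5043/407⌉ = 13 − 13 = 0
n=42: ⌈(43·123)/407⌉ − ⌈(42·123)/407⌉ = ⌈5289/407⌉ − ⌈5166/407⌉ = 13 − 13 = 0
n=43: ⌈(44·123)/407⌉ − ⌈(43·123)/407⌉ = ⌈5412/407⌉ − ⌈5289/407⌉ = 14 − 13 = 1
n=44: ⌈(45·123)/407⌉ − ⌈(44·123)/407⌉ = ⌈5535/407⌉ − ⌈5412/407⌉ = 14 − 14 = 0
n=45: ⌈(46·123)/407⌉ − ⌈(45·123)/407⌉ = ⌈5658/407⌉ − ⌈5535/407⌉ = 14 − 14 = 0
n=46: ⌈(47·123)/407⌉ − ⌈(46·123)/407⌉ = ⌈5781/407⌉ − ⌈5658/407⌉ = 15 − 14 = 1
n=47: ⌈(48·123)/407⌉ − ⌈(47·123)/407⌉ = ⌈5904/407⌉ − ⌈5781/407⌉ = 15 − 15 = 0
n=48: ⌈(49·123)/407⌉ − ⌈(48·123)/407⌉ = ⌈6027/407⌉ − ⌈5904/407⌉ = 15 − 15 = 0
n=49: ⌈(50·123)/407⌉ − ⌈(49·123)/407⌉ = ⌈6150/407⌉ − ⌈6027/407⌉ = 16 − 15 = 1
n=50: ⌈(51·123)/407⌉ − ⌈(50·123)/407⌉ = ⌈6273/407⌉ − ⌈6150/407⌉ = 16 − 16 = 0
n=51: ⌈(52·123)/407⌉ − ⌈(51·123)/407⌉ = ⌈6396/407⌉ − ⌈6273/407⌉ = 16 − 16 = 0
n=52: ⌈(53·123)/407⌉ − ⌈(52·123)/407⌉ = ⌈6519/407⌉ − ⌈6396/407⌉ = 17 − 16 = 1
n=53: ⌈(54·123)/407⌉ − ⌈(53·123)/407⌉ = ⌈6642/407⌉ − ⌈6519/407⌉ = 17 − 17 = 0
n=54: ⌈(55·123)/407⌉ − ⌈(54·123)/407⌉ = ⌈6765/407⌉ − ⌈6642/407⌉ = 17 − 17 = 0
n=55: ⌈(56·123)/407⌉ − ⌈(55·123)/407⌉ = ⌈6888/407⌉ − ⌈6765/407⌉ = 17 − 17 = 0
n=56: ⌈(57·123)/407⌉ − ⌈(56·123)/407⌉ = ⌈7011/407⌉ − ⌈6888/407⌉ = 18 − 17 = 1
n=57: ⌈(58·123)/407⌉ − ⌈(57·123)/407⌉ = ⌈7134/407⌉ − ⌈7011/407⌉ = 18 − 18 = 0
n=58: ⌈(59·123)/407⌉ − ⌈(58·123)/407⌉ = ⌈7257/407⌉ − ⌈7134/407⌉ = 18 − 18 = 0
n=59: ⌈(60·123)/407⌉ − ⌈(59·123)/407⌉ = ⌈7380/407⌉ − ⌈7257/407⌉ = 19 − 18 = 1
n=60: ⌈(61·123)/407⌉ − ⌈(60·123)/407⌉ = ⌈7503/407⌉ − ⌈7380/407⌉ = 19 − 19 = 0
n=61: ⌈(62·123)/407⌉ − ⌈(61·123)/407⌉ = ⌈7626/407⌉ − ⌈7503/407⌉ = 19 − 19 = 0
n=62: ⌈(63·123)/407⌉ − ⌈(62·123)/407⌉ = ⌈7749/407⌉ − ⌈7626/407⌉ = 20 − 19 = 1
n=63: ⌈(64·123)/407⌉ − ⌈(63·123)/407⌉ = ⌈7872/407⌉ − ⌈7749/407⌉ = 20 − 20 = 0
n=64: ⌈(65·123)/407⌉ − ⌈(64·123)/407⌉ = ⌈7995/407⌉ − ⌈7872/407⌉ = 20 − 20 = 0
n=65: ⌈(66·123)/407⌉ − ⌈(65·123)/407⌉ = ⌈8118/407⌉ − ⌈7995/407⌉ = 20 − 20 = 0
n=66: ⌈(67·123)/407⌉ − ⌈(66·123)/407⌉ = ⌈8241/407⌉ − ⌈8118/407⌉ = 21 − 20 = 1
n=67: ⌈(68·123)/407⌉ − ⌈(67·123)/407⌉ = ⌈8364/407⌉ − ⌈8241/407⌉ = 21 − 21 = 0
n=68: ⌈(69·123)/407⌉ − ⌈(68·123)/407⌉ = ⌈8487/407⌉ − ⌈8364/407⌉ = 21 − 21 = 0
n=69: ⌈(70·123)/407⌉ − ⌈(69·123)/407⌉ = ⌈8610/407⌉ − ⌈8487/407⌉ = 22 − 21 = 1
n=70: ⌈(71·123)/407⌉ − ⌈(70·123)/407⌉ = ⌈8733/407⌉ − ⌈8610/407⌉ = 22 − 22 = 0
n=71: ⌈(72·123)/407⌉ − ⌈(71·123)/407⌉ = ⌈8856/407⌉ − ⌈8733/407⌉ = 22 − 22 = 0
n=72: ⌈(73·123)/407⌉ − ⌈(72·123)/407⌉ = ⌈8979/407⌉ − ⌈8856/407⌉ = 23 − 22 = 1
n=73: ⌈(74·123)/407⌉ − ⌈(73·123)/407⌉ = ⌈9102/407⌉ − ⌈8979/407⌉ = 23 − 23 = 0
n=74: ⌈(75·123)/407⌉ − ⌈(74·123)/407⌉ = ⌈9225/407⌉ − ⌈9102/407⌉ = 23 − 23 = 0
n=75: ⌈(76·123)/407⌉ − ⌈(75·123)/407⌉ = ⌈9348/407⌉ − ⌈9225/407⌉ = 23 − 23 = 0

1001001001000100100100010010010001001001000100100100100010010010001001001000


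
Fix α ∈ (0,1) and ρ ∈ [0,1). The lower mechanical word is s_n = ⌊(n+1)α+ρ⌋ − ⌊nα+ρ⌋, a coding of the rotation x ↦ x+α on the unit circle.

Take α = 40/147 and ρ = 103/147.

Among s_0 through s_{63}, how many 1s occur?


18

#1s = Σ_{n=0}^{63} s_n = Σ_{n=0}^{63} (⌊(n+1)α+ρ⌋ − ⌊nα+ρ⌋)
the sum telescopes: every ⌊nα+ρ⌋ with 0 < n < 64 appears once with + and once with −, leaving ⌊64α+ρ⌋ − ⌊0·α+ρ⌋
64α + ρ = (64·40 + 103) / 147 = 2663/147
ρ = 103/147
⌊2663/147⌋ = 18,  ⌊103/147⌋ = 0
#1s = 18 − 0 = 18


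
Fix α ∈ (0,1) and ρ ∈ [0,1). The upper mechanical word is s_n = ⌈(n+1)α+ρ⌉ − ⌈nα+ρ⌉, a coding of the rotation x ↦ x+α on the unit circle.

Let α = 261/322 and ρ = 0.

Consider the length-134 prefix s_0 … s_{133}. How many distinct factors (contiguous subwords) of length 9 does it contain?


10

t_n = ⌈(n·261)/322⌉ for n = 0 … 134:
  n=0…9: ⌈0/322⌉=0 ⌈261/322⌉=1 ⌈522/322⌉=2 ⌈783/322⌉=3 ⌈1044/322⌉=4 ⌈1305/322⌉=5 ⌈1566/322⌉=5 ⌈1827/322⌉=6 ⌈2088/322⌉=7 ⌈2349/322⌉=8
  n=10…19: ⌈2610/322⌉=9 ⌈2871/322⌉=9 ⌈3132/322⌉=10 ⌈3393/322⌉=11 ⌈3654/322⌉=12 ⌈3915/322⌉=13 ⌈4176/322⌉=13 ⌈4437/322⌉=14 ⌈4698/322⌉=15 ⌈4959/322⌉=16
  n=20…29: ⌈5220/322⌉=17 ⌈5481/322⌉=18 ⌈5742/322⌉=18 ⌈6003/322⌉=19 ⌈6264/322⌉=20 ⌈6525/322⌉=21 ⌈6786/322⌉=22 ⌈7047/322⌉=22 ⌈7308/322⌉=23 ⌈7569/322⌉=24
  n=30…39: ⌈7830/322⌉=25 ⌈8091/322⌉=26 ⌈8352/322⌉=26 ⌈8613/322⌉=27 ⌈8874/322⌉=28 ⌈9135/322⌉=29 ⌈9396/322⌉=30 ⌈9657/322⌉=30 ⌈9918/322⌉=31 ⌈10179/322⌉=32
  n=40…49: ⌈10440/322⌉=33 ⌈10701/322⌉=34 ⌈10962/322⌉=35 ⌈11223/322⌉=35 ⌈11484/322⌉=36 ⌈11745/322⌉=37 ⌈12006/322⌉=38 ⌈12267/322⌉=39 ⌈12528/322⌉=39 ⌈12789/322⌉=40
  n=50…59: ⌈13050/322⌉=41 ⌈13311/322⌉=42 ⌈13572/322⌉=43 ⌈13833/322⌉=43 ⌈14094/322⌉=44 ⌈14355/322⌉=45 ⌈14616/322⌉=46 ⌈14877/322⌉=47 ⌈15138/322⌉=48 ⌈15399/322⌉=48
  n=60…69: ⌈15660/322⌉=49 ⌈15921/322⌉=50 ⌈16182/322⌉=51 ⌈16443/322⌉=52 ⌈16704/322⌉=52 ⌈16965/322⌉=53 ⌈17226/322⌉=54 ⌈17487/322⌉=55 ⌈17748/322⌉=56 ⌈18009/322⌉=56
  n=70…79: ⌈18270/322⌉=57 ⌈18531/322⌉=58 ⌈18792/322⌉=59 ⌈19053/322⌉=60 ⌈19314/322⌉=60 ⌈19575/322⌉=61 ⌈19836/322⌉=62 ⌈20097/322⌉=63 ⌈20358/322⌉=64 ⌈20619/322⌉=65
  n=80…89: ⌈20880/322⌉=65 ⌈21141/322⌉=66 ⌈21402/322⌉=67 ⌈21663/322⌉=68 ⌈21924/322⌉=69 ⌈22185/322⌉=69 ⌈22446/322⌉=70 ⌈22707/322⌉=71 ⌈22968/322⌉=72 ⌈23229/322⌉=73
  n=90…99: ⌈23490/322⌉=73 ⌈23751/322⌉=74 ⌈24012/322⌉=75 ⌈24273/322⌉=76 ⌈24534/322⌉=77 ⌈24795/322⌉=78 ⌈25056/322⌉=78 ⌈25317/322⌉=79 ⌈25578/322⌉=80 ⌈25839/322⌉=81
  n=100…109: ⌈26100/322⌉=82 ⌈26361/322⌉=82 ⌈26622/322⌉=83 ⌈26883/322⌉=84 ⌈27144/322⌉=85 ⌈27405/322⌉=86 ⌈27666/322⌉=86 ⌈27927/322⌉=87 ⌈28188/322⌉=88 ⌈28449/322⌉=89
  n=110…119: ⌈28710/322⌉=90 ⌈28971/322⌉=90 ⌈29232/322⌉=91 ⌈29493/322⌉=92 ⌈29754/322⌉=93 ⌈30015/322⌉=94 ⌈30276/322⌉=95 ⌈30537/322⌉=95 ⌈30798/322⌉=96 ⌈31059/322⌉=97
  n=120…129: ⌈31320/322⌉=98 ⌈31581/322⌉=99 ⌈31842/322⌉=99 ⌈32103/322⌉=100 ⌈32364/322⌉=101 ⌈32625/322⌉=102 ⌈32886/322⌉=103 ⌈33147/322⌉=103 ⌈33408/322⌉=104 ⌈33669/322⌉=105
  n=130…134: ⌈33930/322⌉=106 ⌈34191/322⌉=107 ⌈34452/322⌉=107 ⌈34713/322⌉=108 ⌈34974/322⌉=109
s_n = t_(n+1) − t_n for n = 0 … 133 gives
prefix = 11111011110111101111101111011110111101111101111011110111110111101111011110111110111101111011111011110111101111011111011110111101111011
slide a length-9 window over [0..8] … [125..133] (126 windows); first occurrence of each distinct factor:
  [  0..  8] 111110111
  [  1..  9] 111101111
  [  2.. 10] 111011110
  [  3.. 11] 110111101
  [  4.. 12] 101111011
  [  5.. 13] 011110111
  [ 12.. 20] 111011111
  [ 13.. 21] 110111110
  [ 14.. 22] 101111101
  [ 15.. 23] 011111011
  (the other 116 windows repeat one of these)
distinct factors: {011110111, 011111011, 101111011, 101111101, 110111101, 110111110, 111011110, 111011111, 111101111, 111110111}
count = 10  (Sturmian bound for length 9 is 10)


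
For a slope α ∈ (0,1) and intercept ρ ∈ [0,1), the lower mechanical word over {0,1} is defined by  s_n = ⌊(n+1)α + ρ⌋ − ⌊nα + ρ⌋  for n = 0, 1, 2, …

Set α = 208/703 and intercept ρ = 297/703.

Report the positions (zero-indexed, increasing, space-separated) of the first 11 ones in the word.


n=0: ⌊505/703⌋−⌊297/703⌋ = 0−0 = 0
n=1: ⌊713/703⌋−⌊505/703⌋ = 1−0 = 1  ← one
n=2: ⌊921/703⌋−⌊713/703⌋ = 1−1 = 0
n=3: ⌊1129/703⌋−⌊921/703⌋ = 1−1 = 0
n=4: ⌊1337/703⌋−⌊1129/703⌋ = 1−1 = 0
n=5: ⌊1545/703⌋−⌊1337/703⌋ = 2−1 = 1  ← one
n=6: ⌊1753/703⌋−⌊1545/703⌋ = 2−2 = 0
n=7: ⌊1961/703⌋−⌊1753/703⌋ = 2−2 = 0
n=8: ⌊2169/703⌋−⌊1961/703⌋ = 3−2 = 1  ← one
n=9: ⌊2377/703⌋−⌊2169/703⌋ = 3−3 = 0
n=10: ⌊2585/703⌋−⌊2377/703⌋ = 3−3 = 0
n=11: ⌊2793/703⌋−⌊2585/703⌋ = 3−3 = 0
n=12: ⌊3001/703⌋−⌊2793/703⌋ = 4−3 = 1  ← one
n=13: ⌊3209/703⌋−⌊3001/703⌋ = 4−4 = 0
n=14: ⌊3417/703⌋−⌊3209/703⌋ = 4−4 = 0
n=15: ⌊3625/703⌋−⌊3417/703⌋ = 5−4 = 1  ← one
n=16: ⌊3833/703⌋−⌊3625/703⌋ = 5−5 = 0
n=17: ⌊4041/703⌋−⌊3833/703⌋ = 5−5 = 0
n=18: ⌊4249/703⌋−⌊4041/703⌋ = 6−5 = 1  ← one
n=19: ⌊4457/703⌋−⌊4249/703⌋ = 6−6 = 0
n=20: ⌊4665/703⌋−⌊4457/703⌋ = 6−6 = 0
n=21: ⌊4873/703⌋−⌊4665/703⌋ = 6−6 = 0
n=22: ⌊5081/703⌋−⌊4873/703⌋ = 7−6 = 1  ← one
n=23: ⌊5289/703⌋−⌊5081/703⌋ = 7−7 = 0
n=24: ⌊5497/703⌋−⌊5289/703⌋ = 7−7 = 0
n=25: ⌊5705/703⌋−⌊5497/703⌋ = 8−7 = 1  ← one
n=26: ⌊5913/703⌋−⌊5705/703⌋ = 8−8 = 0
n=27: ⌊6121/703⌋−⌊5913/703⌋ = 8−8 = 0
n=28: ⌊6329/703⌋−⌊6121/703⌋ = 9−8 = 1  ← one
n=29: ⌊6537/703⌋−⌊6329/703⌋ = 9−9 = 0
n=30: ⌊6745/703⌋−⌊6537/703⌋ = 9−9 = 0
n=31: ⌊6953/703⌋−⌊6745/703⌋ = 9−9 = 0
n=32: ⌊7161/703⌋−⌊6953/703⌋ = 10−9 = 1  ← one
n=33: ⌊7369/703⌋−⌊7161/703⌋ = 10−10 = 0
n=34: ⌊7577/703⌋−⌊7369/703⌋ = 10−10 = 0
n=35: ⌊7785/703⌋−⌊7577/703⌋ = 11−10 = 1  ← one
positions of the first 11 ones: 1 5 8 12 15 18 22 25 28 32 35

1 5 8 12 15 18 22 25 28 32 35


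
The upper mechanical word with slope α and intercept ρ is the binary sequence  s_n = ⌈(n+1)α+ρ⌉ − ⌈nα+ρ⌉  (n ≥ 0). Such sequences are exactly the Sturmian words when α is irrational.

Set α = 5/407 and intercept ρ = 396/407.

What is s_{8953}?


0

(n+1)α + ρ = (8954·5 + 396) / 407 = 45166/407
nα + ρ     = (8953·5 + 396) / 407 = 45161/407
⌈45166/407⌉ = 111,  ⌈45161/407⌉ = 111
s_{8953} = 111 − 111 = 0


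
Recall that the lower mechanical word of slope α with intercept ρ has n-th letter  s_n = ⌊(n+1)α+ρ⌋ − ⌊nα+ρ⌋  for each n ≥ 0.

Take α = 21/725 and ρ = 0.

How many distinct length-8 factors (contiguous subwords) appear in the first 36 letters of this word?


t_n = ⌊(n·21)/725⌋ for n = 0 … 36:
  n=0…9: ⌊0/725⌋=0 ⌊21/725⌋=0 ⌊42/725⌋=0 ⌊63/725⌋=0 ⌊84/725⌋=0 ⌊105/725⌋=0 ⌊126/725⌋=0 ⌊147/725⌋=0 ⌊168/725⌋=0 ⌊189/725⌋=0
  n=10…19: ⌊210/725⌋=0 ⌊231/725⌋=0 ⌊252/725⌋=0 ⌊273/725⌋=0 ⌊294/725⌋=0 ⌊315/725⌋=0 ⌊336/725⌋=0 ⌊357/725⌋=0 ⌊378/725⌋=0 ⌊399/725⌋=0
  n=20…29: ⌊420/725⌋=0 ⌊441/725⌋=0 ⌊462/725⌋=0 ⌊483/725⌋=0 ⌊504/725⌋=0 ⌊525/725⌋=0 ⌊546/725⌋=0 ⌊567/725⌋=0 ⌊588/725⌋=0 ⌊609/725⌋=0
  n=30…36: ⌊630/725⌋=0 ⌊651/725⌋=0 ⌊672/725⌋=0 ⌊693/725⌋=0 ⌊714/725⌋=0 ⌊735/725⌋=1 ⌊756/725⌋=1
s_n = t_(n+1) − t_n for n = 0 … 35 gives
prefix = 000000000000000000000000000000000010
slide a length-8 window over [0..7] … [28..35] (29 windows); first occurrence of each distinct factor:
  [  0..  7] 00000000
  [ 27.. 34] 00000001
  [ 28.. 35] 00000010
  (the other 26 windows repeat one of these)
distinct factors: {00000000, 00000001, 00000010}
count = 3  (Sturmian bound for length 8 is 9)

3


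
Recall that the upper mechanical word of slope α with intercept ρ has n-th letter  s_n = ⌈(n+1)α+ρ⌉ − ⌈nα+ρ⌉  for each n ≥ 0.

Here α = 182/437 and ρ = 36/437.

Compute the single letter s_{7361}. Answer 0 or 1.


1

(n+1)α + ρ = (7362·182 + 36) / 437 = 1339920/437
nα + ρ     = (7361·182 + 36) / 437 = 1339738/437
⌈1339920/437⌉ = 3067,  ⌈1339738/437⌉ = 3066
s_{7361} = 3067 − 3066 = 1
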